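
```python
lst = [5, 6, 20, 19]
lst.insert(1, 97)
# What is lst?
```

[5, 97, 6, 20, 19]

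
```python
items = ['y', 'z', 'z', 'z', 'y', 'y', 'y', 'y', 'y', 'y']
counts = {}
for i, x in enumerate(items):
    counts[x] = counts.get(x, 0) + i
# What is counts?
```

Initial: counts = {}, items = ['y', 'z', 'z', 'z', 'y', 'y', 'y', 'y', 'y', 'y']
i=0, x='y': counts = {'y': 0}
i=1, x='z': counts = {'y': 0, 'z': 1}
i=2, x='z': counts = {'y': 0, 'z': 3}
i=3, x='z': counts = {'y': 0, 'z': 6}
i=4, x='y': counts = {'y': 4, 'z': 6}
i=5, x='y': counts = {'y': 9, 'z': 6}
i=6, x='y': counts = {'y': 15, 'z': 6}
i=7, x='y': counts = {'y': 22, 'z': 6}
i=8, x='y': counts = {'y': 30, 'z': 6}
i=9, x='y': counts = {'y': 39, 'z': 6}

{'y': 39, 'z': 6}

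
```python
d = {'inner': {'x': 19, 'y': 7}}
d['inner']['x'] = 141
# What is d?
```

After line 1: d = {'inner': {'x': 19, 'y': 7}}
After line 2 (inner x overwritten): d = {'inner': {'x': 141, 'y': 7}}

{'inner': {'x': 141, 'y': 7}}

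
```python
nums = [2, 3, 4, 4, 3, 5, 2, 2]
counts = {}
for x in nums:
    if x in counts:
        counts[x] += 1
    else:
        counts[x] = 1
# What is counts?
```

Initial: counts = {}, nums = [2, 3, 4, 4, 3, 5, 2, 2]
See 2: counts = {2: 1}
See 3: counts = {2: 1, 3: 1}
See 4: counts = {2: 1, 3: 1, 4: 1}
See 4: counts = {2: 1, 3: 1, 4: 2}
See 3: counts = {2: 1, 3: 2, 4: 2}
See 5: counts = {2: 1, 3: 2, 4: 2, 5: 1}
See 2: counts = {2: 2, 3: 2, 4: 2, 5: 1}
See 2: counts = {2: 3, 3: 2, 4: 2, 5: 1}

{2: 3, 3: 2, 4: 2, 5: 1}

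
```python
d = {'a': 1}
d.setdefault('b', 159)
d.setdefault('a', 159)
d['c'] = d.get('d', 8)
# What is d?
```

After line 1: d = {'a': 1}
After line 2 (setdefault adds 'b'=159): d = {'a': 1, 'b': 159}
After line 3 (setdefault 'a' no-op, already exists): d = {'a': 1, 'b': 159}
After line 4 (get('d', 8) returns default since 'd' not in d): d = {'a': 1, 'b': 159, 'c': 8}

{'a': 1, 'b': 159, 'c': 8}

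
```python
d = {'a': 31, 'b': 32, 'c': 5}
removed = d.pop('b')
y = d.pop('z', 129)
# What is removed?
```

After line 1: d = {'a': 31, 'b': 32, 'c': 5}
After line 2 (pop 'b' returns 32): d = {'a': 31, 'c': 5}, removed = 32
After line 3 (pop 'z' missing, returns default 129): d = {'a': 31, 'c': 5}, y = 129

32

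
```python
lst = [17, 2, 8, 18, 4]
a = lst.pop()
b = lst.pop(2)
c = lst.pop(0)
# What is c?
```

After line 1: lst = [17, 2, 8, 18, 4]
After line 2 (pop() -> a = 4): lst = [17, 2, 8, 18]
After line 3 (pop(2) -> b = 8): lst = [17, 2, 18]
After line 4 (pop(0) -> c = 17): lst = [2, 18]

17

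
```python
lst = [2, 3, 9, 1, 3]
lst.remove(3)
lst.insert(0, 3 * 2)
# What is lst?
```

After line 1: lst = [2, 3, 9, 1, 3]
After line 2 (remove first 3): lst = [2, 9, 1, 3]
After line 3 (insert 6 at index 0): lst = [6, 2, 9, 1, 3]

[6, 2, 9, 1, 3]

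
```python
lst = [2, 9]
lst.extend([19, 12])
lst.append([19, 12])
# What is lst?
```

After line 1: lst = [2, 9]
After line 2 (extend unpacks [19, 12]): lst = [2, 9, 19, 12]
After line 3 (append adds [19, 12] as single element): lst = [2, 9, 19, 12, [19, 12]]

[2, 9, 19, 12, [19, 12]]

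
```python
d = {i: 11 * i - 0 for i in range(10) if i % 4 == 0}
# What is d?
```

{0: 0, 4: 44, 8: 88}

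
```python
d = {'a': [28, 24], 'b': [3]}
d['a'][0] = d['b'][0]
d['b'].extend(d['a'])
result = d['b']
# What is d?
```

After line 1: d = {'a': [28, 24], 'b': [3]}
After line 2 (a[0] = b[0] = 3): d = {'a': [3, 24], 'b': [3]}
After line 3 (b.extend(a) appends [3, 24]): d = {'a': [3, 24], 'b': [3, 3, 24]}
After line 4: result = d['b'] = [3, 3, 24]

{'a': [3, 24], 'b': [3, 3, 24]}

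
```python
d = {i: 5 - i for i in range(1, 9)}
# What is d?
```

{1: 4, 2: 3, 3: 2, 4: 1, 5: 0, 6: -1, 7: -2, 8: -3}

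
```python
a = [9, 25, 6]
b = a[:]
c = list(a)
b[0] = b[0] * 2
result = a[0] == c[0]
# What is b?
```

After line 1: a = [9, 25, 6]
After line 2 (b = a[:], copy): a = [9, 25, 6], b = [9, 25, 6]
After line 3 (c = list(a) is a copy, new object): c = [9, 25, 6]
After line 4 (b[0] = 9 * 2 = 18; only b mutates (copy)): a = [9, 25, 6], b = [18, 25, 6], c = [9, 25, 6]
After line 5 (a[0] = 9, c[0] = 9; result = True)

[18, 25, 6]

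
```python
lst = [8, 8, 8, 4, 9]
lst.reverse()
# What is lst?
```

[9, 4, 8, 8, 8]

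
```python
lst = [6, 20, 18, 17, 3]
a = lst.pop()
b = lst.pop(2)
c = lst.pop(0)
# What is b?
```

After line 1: lst = [6, 20, 18, 17, 3]
After line 2 (pop() -> a = 3): lst = [6, 20, 18, 17]
After line 3 (pop(2) -> b = 18): lst = [6, 20, 17]
After line 4 (pop(0) -> c = 6): lst = [20, 17]

18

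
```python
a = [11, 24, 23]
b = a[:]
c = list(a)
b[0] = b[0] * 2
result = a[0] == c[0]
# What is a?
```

After line 1: a = [11, 24, 23]
After line 2 (b = a[:], copy): a = [11, 24, 23], b = [11, 24, 23]
After line 3 (c = list(a) is a copy, new object): c = [11, 24, 23]
After line 4 (b[0] = 11 * 2 = 22; only b mutates (copy)): a = [11, 24, 23], b = [22, 24, 23], c = [11, 24, 23]
After line 5 (a[0] = 11, c[0] = 11; result = True)

[11, 24, 23]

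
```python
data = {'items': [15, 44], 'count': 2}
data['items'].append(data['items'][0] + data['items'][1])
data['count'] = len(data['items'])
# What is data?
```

After line 1: data = {'items': [15, 44], 'count': 2}
After line 2 (append 15 + 44 = 59): data = {'items': [15, 44, 59], 'count': 2}
After line 3 (count = len(items) = 3): data = {'items': [15, 44, 59], 'count': 3}

{'items': [15, 44, 59], 'count': 3}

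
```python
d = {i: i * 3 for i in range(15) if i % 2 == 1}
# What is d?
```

{1: 3, 3: 9, 5: 15, 7: 21, 9: 27, 11: 33, 13: 39}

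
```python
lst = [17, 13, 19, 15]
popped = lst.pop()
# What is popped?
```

15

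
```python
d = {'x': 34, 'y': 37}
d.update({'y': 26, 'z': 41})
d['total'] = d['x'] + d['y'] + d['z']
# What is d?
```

After line 1: d = {'x': 34, 'y': 37}
After line 2 (y overwritten, z added): d = {'x': 34, 'y': 26, 'z': 41}
After line 3 (total = 34 + 26 + 41 = 101): d = {'x': 34, 'y': 26, 'z': 41, 'total': 101}

{'x': 34, 'y': 26, 'z': 41, 'total': 101}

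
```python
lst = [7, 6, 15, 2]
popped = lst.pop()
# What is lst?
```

[7, 6, 15]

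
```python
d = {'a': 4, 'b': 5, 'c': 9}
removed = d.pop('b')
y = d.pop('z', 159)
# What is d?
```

After line 1: d = {'a': 4, 'b': 5, 'c': 9}
After line 2 (pop 'b' returns 5): d = {'a': 4, 'c': 9}, removed = 5
After line 3 (pop 'z' missing, returns default 159): d = {'a': 4, 'c': 9}, y = 159

{'a': 4, 'c': 9}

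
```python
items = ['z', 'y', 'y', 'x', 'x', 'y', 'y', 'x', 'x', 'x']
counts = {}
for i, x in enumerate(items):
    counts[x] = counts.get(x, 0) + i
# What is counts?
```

Initial: counts = {}, items = ['z', 'y', 'y', 'x', 'x', 'y', 'y', 'x', 'x', 'x']
i=0, x='z': counts = {'z': 0}
i=1, x='y': counts = {'z': 0, 'y': 1}
i=2, x='y': counts = {'z': 0, 'y': 3}
i=3, x='x': counts = {'z': 0, 'y': 3, 'x': 3}
i=4, x='x': counts = {'z': 0, 'y': 3, 'x': 7}
i=5, x='y': counts = {'z': 0, 'y': 8, 'x': 7}
i=6, x='y': counts = {'z': 0, 'y': 14, 'x': 7}
i=7, x='x': counts = {'z': 0, 'y': 14, 'x': 14}
i=8, x='x': counts = {'z': 0, 'y': 14, 'x': 22}
i=9, x='x': counts = {'z': 0, 'y': 14, 'x': 31}

{'z': 0, 'y': 14, 'x': 31}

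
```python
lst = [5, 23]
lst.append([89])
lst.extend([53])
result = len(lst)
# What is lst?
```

After line 1: lst = [5, 23]
After line 2 (append adds [89] as single element): lst = [5, 23, [89]]
After line 3 (extend unpacks [53], adds 53): lst = [5, 23, [89], 53]
After line 4: result = len(lst) = 4

[5, 23, [89], 53]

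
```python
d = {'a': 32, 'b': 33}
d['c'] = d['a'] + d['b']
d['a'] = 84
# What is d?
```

After line 1: d = {'a': 32, 'b': 33}
After line 2 (d['c'] = 32 + 33): d = {'a': 32, 'b': 33, 'c': 65}
After line 3: d = {'a': 84, 'b': 33, 'c': 65}

{'a': 84, 'b': 33, 'c': 65}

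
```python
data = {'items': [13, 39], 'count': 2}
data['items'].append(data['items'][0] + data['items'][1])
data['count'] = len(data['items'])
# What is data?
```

After line 1: data = {'items': [13, 39], 'count': 2}
After line 2 (append 13 + 39 = 52): data = {'items': [13, 39, 52], 'count': 2}
After line 3 (count = len(items) = 3): data = {'items': [13, 39, 52], 'count': 3}

{'items': [13, 39, 52], 'count': 3}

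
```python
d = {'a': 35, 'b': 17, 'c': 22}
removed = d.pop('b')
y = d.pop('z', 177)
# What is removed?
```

After line 1: d = {'a': 35, 'b': 17, 'c': 22}
After line 2 (pop 'b' returns 17): d = {'a': 35, 'c': 22}, removed = 17
After line 3 (pop 'z' missing, returns default 177): d = {'a': 35, 'c': 22}, y = 177

17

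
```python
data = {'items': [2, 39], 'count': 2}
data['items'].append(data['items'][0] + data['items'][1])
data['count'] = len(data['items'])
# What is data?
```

After line 1: data = {'items': [2, 39], 'count': 2}
After line 2 (append 2 + 39 = 41): data = {'items': [2, 39, 41], 'count': 2}
After line 3 (count = len(items) = 3): data = {'items': [2, 39, 41], 'count': 3}

{'items': [2, 39, 41], 'count': 3}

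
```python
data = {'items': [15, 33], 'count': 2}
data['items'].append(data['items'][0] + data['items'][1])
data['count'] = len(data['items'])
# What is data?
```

After line 1: data = {'items': [15, 33], 'count': 2}
After line 2 (append 15 + 33 = 48): data = {'items': [15, 33, 48], 'count': 2}
After line 3 (count = len(items) = 3): data = {'items': [15, 33, 48], 'count': 3}

{'items': [15, 33, 48], 'count': 3}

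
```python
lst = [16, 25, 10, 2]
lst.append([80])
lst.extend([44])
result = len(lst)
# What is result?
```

After line 1: lst = [16, 25, 10, 2]
After line 2 (append adds [80] as single element): lst = [16, 25, 10, 2, [80]]
After line 3 (extend unpacks [44], adds 44): lst = [16, 25, 10, 2, [80], 44]
After line 4: result = len(lst) = 6

6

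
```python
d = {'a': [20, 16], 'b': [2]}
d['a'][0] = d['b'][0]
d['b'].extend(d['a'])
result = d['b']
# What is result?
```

After line 1: d = {'a': [20, 16], 'b': [2]}
After line 2 (a[0] = b[0] = 2): d = {'a': [2, 16], 'b': [2]}
After line 3 (b.extend(a) appends [2, 16]): d = {'a': [2, 16], 'b': [2, 2, 16]}
After line 4: result = d['b'] = [2, 2, 16]

[2, 2, 16]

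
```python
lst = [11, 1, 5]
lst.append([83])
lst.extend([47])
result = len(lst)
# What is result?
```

After line 1: lst = [11, 1, 5]
After line 2 (append adds [83] as single element): lst = [11, 1, 5, [83]]
After line 3 (extend unpacks [47], adds 47): lst = [11, 1, 5, [83], 47]
After line 4: result = len(lst) = 5

5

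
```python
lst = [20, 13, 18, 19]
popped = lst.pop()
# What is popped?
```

19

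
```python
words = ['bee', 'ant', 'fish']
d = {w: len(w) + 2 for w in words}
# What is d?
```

{'bee': 5, 'ant': 5, 'fish': 6}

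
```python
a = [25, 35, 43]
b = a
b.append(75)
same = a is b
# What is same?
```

After line 1: a = [25, 35, 43]
After line 2 (b = a is an alias, same object): a = [25, 35, 43], b = [25, 35, 43]
After line 3 (b.append mutates the shared list): a = [25, 35, 43, 75], b = [25, 35, 43, 75]
After line 4 (same = a is b; same object -> True): same = True

True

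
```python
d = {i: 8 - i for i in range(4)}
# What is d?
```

{0: 8, 1: 7, 2: 6, 3: 5}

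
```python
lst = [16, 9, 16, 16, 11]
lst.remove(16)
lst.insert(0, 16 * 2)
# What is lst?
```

After line 1: lst = [16, 9, 16, 16, 11]
After line 2 (remove first 16): lst = [9, 16, 16, 11]
After line 3 (insert 32 at index 0): lst = [32, 9, 16, 16, 11]

[32, 9, 16, 16, 11]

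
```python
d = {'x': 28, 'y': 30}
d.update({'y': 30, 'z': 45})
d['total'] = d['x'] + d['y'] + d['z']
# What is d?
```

After line 1: d = {'x': 28, 'y': 30}
After line 2 (y overwritten, z added): d = {'x': 28, 'y': 30, 'z': 45}
After line 3 (total = 28 + 30 + 45 = 103): d = {'x': 28, 'y': 30, 'z': 45, 'total': 103}

{'x': 28, 'y': 30, 'z': 45, 'total': 103}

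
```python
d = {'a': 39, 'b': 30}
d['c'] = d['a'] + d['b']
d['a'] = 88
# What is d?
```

After line 1: d = {'a': 39, 'b': 30}
After line 2 (d['c'] = 39 + 30): d = {'a': 39, 'b': 30, 'c': 69}
After line 3: d = {'a': 88, 'b': 30, 'c': 69}

{'a': 88, 'b': 30, 'c': 69}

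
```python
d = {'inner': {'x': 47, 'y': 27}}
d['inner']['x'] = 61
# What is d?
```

After line 1: d = {'inner': {'x': 47, 'y': 27}}
After line 2 (inner x overwritten): d = {'inner': {'x': 61, 'y': 27}}

{'inner': {'x': 61, 'y': 27}}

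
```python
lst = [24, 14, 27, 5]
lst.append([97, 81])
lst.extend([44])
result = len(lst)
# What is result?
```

After line 1: lst = [24, 14, 27, 5]
After line 2 (append adds [97, 81] as single element): lst = [24, 14, 27, 5, [97, 81]]
After line 3 (extend unpacks [44], adds 44): lst = [24, 14, 27, 5, [97, 81], 44]
After line 4: result = len(lst) = 6

6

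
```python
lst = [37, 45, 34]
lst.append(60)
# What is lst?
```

[37, 45, 34, 60]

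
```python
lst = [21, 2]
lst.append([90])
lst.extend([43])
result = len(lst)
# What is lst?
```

After line 1: lst = [21, 2]
After line 2 (append adds [90] as single element): lst = [21, 2, [90]]
After line 3 (extend unpacks [43], adds 43): lst = [21, 2, [90], 43]
After line 4: result = len(lst) = 4

[21, 2, [90], 43]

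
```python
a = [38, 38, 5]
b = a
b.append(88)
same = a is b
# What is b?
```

After line 1: a = [38, 38, 5]
After line 2 (b = a is an alias, same object): a = [38, 38, 5], b = [38, 38, 5]
After line 3 (b.append mutates the shared list): a = [38, 38, 5, 88], b = [38, 38, 5, 88]
After line 4 (same = a is b; same object -> True): same = True

[38, 38, 5, 88]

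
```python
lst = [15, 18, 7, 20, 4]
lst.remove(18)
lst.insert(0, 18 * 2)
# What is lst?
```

After line 1: lst = [15, 18, 7, 20, 4]
After line 2 (remove first 18): lst = [15, 7, 20, 4]
After line 3 (insert 36 at index 0): lst = [36, 15, 7, 20, 4]

[36, 15, 7, 20, 4]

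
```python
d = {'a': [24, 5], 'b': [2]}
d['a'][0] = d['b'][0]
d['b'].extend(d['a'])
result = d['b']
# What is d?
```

After line 1: d = {'a': [24, 5], 'b': [2]}
After line 2 (a[0] = b[0] = 2): d = {'a': [2, 5], 'b': [2]}
After line 3 (b.extend(a) appends [2, 5]): d = {'a': [2, 5], 'b': [2, 2, 5]}
After line 4: result = d['b'] = [2, 2, 5]

{'a': [2, 5], 'b': [2, 2, 5]}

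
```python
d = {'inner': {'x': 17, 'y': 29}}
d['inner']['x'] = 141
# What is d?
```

After line 1: d = {'inner': {'x': 17, 'y': 29}}
After line 2 (inner x overwritten): d = {'inner': {'x': 141, 'y': 29}}

{'inner': {'x': 141, 'y': 29}}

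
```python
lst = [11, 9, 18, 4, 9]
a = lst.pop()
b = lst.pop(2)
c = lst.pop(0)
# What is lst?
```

After line 1: lst = [11, 9, 18, 4, 9]
After line 2 (pop() -> a = 9): lst = [11, 9, 18, 4]
After line 3 (pop(2) -> b = 18): lst = [11, 9, 4]
After line 4 (pop(0) -> c = 11): lst = [9, 4]

[9, 4]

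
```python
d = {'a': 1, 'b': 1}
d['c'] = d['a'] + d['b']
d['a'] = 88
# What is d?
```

After line 1: d = {'a': 1, 'b': 1}
After line 2 (d['c'] = 1 + 1): d = {'a': 1, 'b': 1, 'c': 2}
After line 3: d = {'a': 88, 'b': 1, 'c': 2}

{'a': 88, 'b': 1, 'c': 2}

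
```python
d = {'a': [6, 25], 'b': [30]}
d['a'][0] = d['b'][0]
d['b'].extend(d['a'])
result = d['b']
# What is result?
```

After line 1: d = {'a': [6, 25], 'b': [30]}
After line 2 (a[0] = b[0] = 30): d = {'a': [30, 25], 'b': [30]}
After line 3 (b.extend(a) appends [30, 25]): d = {'a': [30, 25], 'b': [30, 30, 25]}
After line 4: result = d['b'] = [30, 30, 25]

[30, 30, 25]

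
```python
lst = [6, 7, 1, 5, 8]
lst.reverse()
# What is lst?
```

[8, 5, 1, 7, 6]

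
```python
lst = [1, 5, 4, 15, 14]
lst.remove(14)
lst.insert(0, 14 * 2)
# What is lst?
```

After line 1: lst = [1, 5, 4, 15, 14]
After line 2 (remove first 14): lst = [1, 5, 4, 15]
After line 3 (insert 28 at index 0): lst = [28, 1, 5, 4, 15]

[28, 1, 5, 4, 15]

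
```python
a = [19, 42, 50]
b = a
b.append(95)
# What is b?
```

After line 1: a = [19, 42, 50]
After line 2 (b = a is an alias, same object): a = [19, 42, 50], b = [19, 42, 50]
After line 3 (b.append mutates the shared list): a = [19, 42, 50, 95], b = [19, 42, 50, 95]

[19, 42, 50, 95]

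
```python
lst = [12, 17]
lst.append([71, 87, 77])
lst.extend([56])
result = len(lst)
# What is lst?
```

After line 1: lst = [12, 17]
After line 2 (append adds [71, 87, 77] as single element): lst = [12, 17, [71, 87, 77]]
After line 3 (extend unpacks [56], adds 56): lst = [12, 17, [71, 87, 77], 56]
After line 4: result = len(lst) = 4

[12, 17, [71, 87, 77], 56]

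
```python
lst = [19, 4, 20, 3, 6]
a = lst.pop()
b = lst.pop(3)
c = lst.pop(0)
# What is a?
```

After line 1: lst = [19, 4, 20, 3, 6]
After line 2 (pop() -> a = 6): lst = [19, 4, 20, 3]
After line 3 (pop(3) -> b = 3): lst = [19, 4, 20]
After line 4 (pop(0) -> c = 19): lst = [4, 20]

6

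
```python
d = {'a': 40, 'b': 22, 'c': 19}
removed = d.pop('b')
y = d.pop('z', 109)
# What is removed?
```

After line 1: d = {'a': 40, 'b': 22, 'c': 19}
After line 2 (pop 'b' returns 22): d = {'a': 40, 'c': 19}, removed = 22
After line 3 (pop 'z' missing, returns default 109): d = {'a': 40, 'c': 19}, y = 109

22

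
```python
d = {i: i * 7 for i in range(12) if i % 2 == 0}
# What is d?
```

{0: 0, 2: 14, 4: 28, 6: 42, 8: 56, 10: 70}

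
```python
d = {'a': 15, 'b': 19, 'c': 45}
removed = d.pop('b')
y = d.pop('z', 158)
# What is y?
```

After line 1: d = {'a': 15, 'b': 19, 'c': 45}
After line 2 (pop 'b' returns 19): d = {'a': 15, 'c': 45}, removed = 19
After line 3 (pop 'z' missing, returns default 158): d = {'a': 15, 'c': 45}, y = 158

158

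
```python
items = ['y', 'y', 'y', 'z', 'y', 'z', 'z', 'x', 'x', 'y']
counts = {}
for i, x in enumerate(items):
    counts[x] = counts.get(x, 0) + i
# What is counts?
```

Initial: counts = {}, items = ['y', 'y', 'y', 'z', 'y', 'z', 'z', 'x', 'x', 'y']
i=0, x='y': counts = {'y': 0}
i=1, x='y': counts = {'y': 1}
i=2, x='y': counts = {'y': 3}
i=3, x='z': counts = {'y': 3, 'z': 3}
i=4, x='y': counts = {'y': 7, 'z': 3}
i=5, x='z': counts = {'y': 7, 'z': 8}
i=6, x='z': counts = {'y': 7, 'z': 14}
i=7, x='x': counts = {'y': 7, 'z': 14, 'x': 7}
i=8, x='x': counts = {'y': 7, 'z': 14, 'x': 15}
i=9, x='y': counts = {'y': 16, 'z': 14, 'x': 15}

{'y': 16, 'z': 14, 'x': 15}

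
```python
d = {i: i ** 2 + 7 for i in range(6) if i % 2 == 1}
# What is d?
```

{1: 8, 3: 16, 5: 32}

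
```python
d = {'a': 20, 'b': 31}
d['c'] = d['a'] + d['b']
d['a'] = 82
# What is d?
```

After line 1: d = {'a': 20, 'b': 31}
After line 2 (d['c'] = 20 + 31): d = {'a': 20, 'b': 31, 'c': 51}
After line 3: d = {'a': 82, 'b': 31, 'c': 51}

{'a': 82, 'b': 31, 'c': 51}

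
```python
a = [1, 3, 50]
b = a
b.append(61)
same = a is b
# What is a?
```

After line 1: a = [1, 3, 50]
After line 2 (b = a is an alias, same object): a = [1, 3, 50], b = [1, 3, 50]
After line 3 (b.append mutates the shared list): a = [1, 3, 50, 61], b = [1, 3, 50, 61]
After line 4 (same = a is b; same object -> True): same = True

[1, 3, 50, 61]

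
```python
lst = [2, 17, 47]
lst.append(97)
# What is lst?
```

[2, 17, 47, 97]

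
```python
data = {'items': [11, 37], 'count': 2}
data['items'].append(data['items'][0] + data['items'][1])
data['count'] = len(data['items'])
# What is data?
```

After line 1: data = {'items': [11, 37], 'count': 2}
After line 2 (append 11 + 37 = 48): data = {'items': [11, 37, 48], 'count': 2}
After line 3 (count = len(items) = 3): data = {'items': [11, 37, 48], 'count': 3}

{'items': [11, 37, 48], 'count': 3}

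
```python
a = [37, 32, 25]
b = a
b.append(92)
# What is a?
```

After line 1: a = [37, 32, 25]
After line 2 (b = a is an alias, same object): a = [37, 32, 25], b = [37, 32, 25]
After line 3 (b.append mutates the shared list): a = [37, 32, 25, 92], b = [37, 32, 25, 92]

[37, 32, 25, 92]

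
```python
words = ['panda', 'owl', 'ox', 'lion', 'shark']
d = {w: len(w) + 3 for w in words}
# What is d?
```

{'panda': 8, 'owl': 6, 'ox': 5, 'lion': 7, 'shark': 8}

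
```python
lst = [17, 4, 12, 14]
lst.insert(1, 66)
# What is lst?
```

[17, 66, 4, 12, 14]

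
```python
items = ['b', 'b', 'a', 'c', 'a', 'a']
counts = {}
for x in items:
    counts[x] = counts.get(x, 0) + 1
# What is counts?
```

Initial: counts = {}, items = ['b', 'b', 'a', 'c', 'a', 'a']
See 'b': counts = {'b': 1}
See 'b': counts = {'b': 2}
See 'a': counts = {'b': 2, 'a': 1}
See 'c': counts = {'b': 2, 'a': 1, 'c': 1}
See 'a': counts = {'b': 2, 'a': 2, 'c': 1}
See 'a': counts = {'b': 2, 'a': 3, 'c': 1}

{'b': 2, 'a': 3, 'c': 1}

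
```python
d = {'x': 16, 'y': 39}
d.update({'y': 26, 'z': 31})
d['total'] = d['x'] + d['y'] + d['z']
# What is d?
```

After line 1: d = {'x': 16, 'y': 39}
After line 2 (y overwritten, z added): d = {'x': 16, 'y': 26, 'z': 31}
After line 3 (total = 16 + 26 + 31 = 73): d = {'x': 16, 'y': 26, 'z': 31, 'total': 73}

{'x': 16, 'y': 26, 'z': 31, 'total': 73}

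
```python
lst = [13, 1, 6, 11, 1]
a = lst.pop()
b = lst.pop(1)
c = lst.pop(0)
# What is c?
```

After line 1: lst = [13, 1, 6, 11, 1]
After line 2 (pop() -> a = 1): lst = [13, 1, 6, 11]
After line 3 (pop(1) -> b = 1): lst = [13, 6, 11]
After line 4 (pop(0) -> c = 13): lst = [6, 11]

13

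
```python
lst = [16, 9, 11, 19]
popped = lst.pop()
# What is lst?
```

[16, 9, 11]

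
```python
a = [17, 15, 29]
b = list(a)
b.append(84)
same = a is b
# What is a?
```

After line 1: a = [17, 15, 29]
After line 2 (b = list(a) is a shallow copy, new object): a = [17, 15, 29], b = [17, 15, 29]
After line 3 (append only mutates b): a = [17, 15, 29], b = [17, 15, 29, 84]
After line 4 (same = a is b; different objects -> False): same = False

[17, 15, 29]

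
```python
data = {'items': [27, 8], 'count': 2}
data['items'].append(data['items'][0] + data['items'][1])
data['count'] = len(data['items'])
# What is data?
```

After line 1: data = {'items': [27, 8], 'count': 2}
After line 2 (append 27 + 8 = 35): data = {'items': [27, 8, 35], 'count': 2}
After line 3 (count = len(items) = 3): data = {'items': [27, 8, 35], 'count': 3}

{'items': [27, 8, 35], 'count': 3}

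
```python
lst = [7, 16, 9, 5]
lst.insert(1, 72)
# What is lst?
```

[7, 72, 16, 9, 5]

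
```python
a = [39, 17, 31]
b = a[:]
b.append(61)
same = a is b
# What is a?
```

After line 1: a = [39, 17, 31]
After line 2 (b = a[:] is a shallow copy, new object): a = [39, 17, 31], b = [39, 17, 31]
After line 3 (append only mutates b): a = [39, 17, 31], b = [39, 17, 31, 61]
After line 4 (same = a is b; different objects -> False): same = False

[39, 17, 31]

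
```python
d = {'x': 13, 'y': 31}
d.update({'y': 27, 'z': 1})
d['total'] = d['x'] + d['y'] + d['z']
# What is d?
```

After line 1: d = {'x': 13, 'y': 31}
After line 2 (y overwritten, z added): d = {'x': 13, 'y': 27, 'z': 1}
After line 3 (total = 13 + 27 + 1 = 41): d = {'x': 13, 'y': 27, 'z': 1, 'total': 41}

{'x': 13, 'y': 27, 'z': 1, 'total': 41}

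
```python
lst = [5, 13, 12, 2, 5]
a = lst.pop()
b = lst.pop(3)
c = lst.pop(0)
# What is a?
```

After line 1: lst = [5, 13, 12, 2, 5]
After line 2 (pop() -> a = 5): lst = [5, 13, 12, 2]
After line 3 (pop(3) -> b = 2): lst = [5, 13, 12]
After line 4 (pop(0) -> c = 5): lst = [13, 12]

5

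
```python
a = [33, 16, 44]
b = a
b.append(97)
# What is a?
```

After line 1: a = [33, 16, 44]
After line 2 (b = a is an alias, same object): a = [33, 16, 44], b = [33, 16, 44]
After line 3 (b.append mutates the shared list): a = [33, 16, 44, 97], b = [33, 16, 44, 97]

[33, 16, 44, 97]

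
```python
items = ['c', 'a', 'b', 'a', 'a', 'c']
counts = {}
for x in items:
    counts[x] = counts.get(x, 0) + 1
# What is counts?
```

Initial: counts = {}, items = ['c', 'a', 'b', 'a', 'a', 'c']
See 'c': counts = {'c': 1}
See 'a': counts = {'c': 1, 'a': 1}
See 'b': counts = {'c': 1, 'a': 1, 'b': 1}
See 'a': counts = {'c': 1, 'a': 2, 'b': 1}
See 'a': counts = {'c': 1, 'a': 3, 'b': 1}
See 'c': counts = {'c': 2, 'a': 3, 'b': 1}

{'c': 2, 'a': 3, 'b': 1}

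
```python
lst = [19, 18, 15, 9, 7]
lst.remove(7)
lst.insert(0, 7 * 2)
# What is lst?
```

After line 1: lst = [19, 18, 15, 9, 7]
After line 2 (remove first 7): lst = [19, 18, 15, 9]
After line 3 (insert 14 at index 0): lst = [14, 19, 18, 15, 9]

[14, 19, 18, 15, 9]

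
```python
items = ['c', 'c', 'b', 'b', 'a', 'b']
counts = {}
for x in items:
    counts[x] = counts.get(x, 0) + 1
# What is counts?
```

Initial: counts = {}, items = ['c', 'c', 'b', 'b', 'a', 'b']
See 'c': counts = {'c': 1}
See 'c': counts = {'c': 2}
See 'b': counts = {'c': 2, 'b': 1}
See 'b': counts = {'c': 2, 'b': 2}
See 'a': counts = {'c': 2, 'b': 2, 'a': 1}
See 'b': counts = {'c': 2, 'b': 3, 'a': 1}

{'c': 2, 'b': 3, 'a': 1}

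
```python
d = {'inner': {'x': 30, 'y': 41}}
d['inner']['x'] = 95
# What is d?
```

After line 1: d = {'inner': {'x': 30, 'y': 41}}
After line 2 (inner x overwritten): d = {'inner': {'x': 95, 'y': 41}}

{'inner': {'x': 95, 'y': 41}}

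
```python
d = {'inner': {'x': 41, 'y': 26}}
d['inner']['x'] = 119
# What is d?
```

After line 1: d = {'inner': {'x': 41, 'y': 26}}
After line 2 (inner x overwritten): d = {'inner': {'x': 119, 'y': 26}}

{'inner': {'x': 119, 'y': 26}}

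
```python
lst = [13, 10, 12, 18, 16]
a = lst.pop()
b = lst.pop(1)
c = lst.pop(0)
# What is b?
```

After line 1: lst = [13, 10, 12, 18, 16]
After line 2 (pop() -> a = 16): lst = [13, 10, 12, 18]
After line 3 (pop(1) -> b = 10): lst = [13, 12, 18]
After line 4 (pop(0) -> c = 13): lst = [12, 18]

10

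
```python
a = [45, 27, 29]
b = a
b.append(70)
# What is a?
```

After line 1: a = [45, 27, 29]
After line 2 (b = a is an alias, same object): a = [45, 27, 29], b = [45, 27, 29]
After line 3 (b.append mutates the shared list): a = [45, 27, 29, 70], b = [45, 27, 29, 70]

[45, 27, 29, 70]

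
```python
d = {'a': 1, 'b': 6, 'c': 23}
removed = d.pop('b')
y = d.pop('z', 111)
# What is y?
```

After line 1: d = {'a': 1, 'b': 6, 'c': 23}
After line 2 (pop 'b' returns 6): d = {'a': 1, 'c': 23}, removed = 6
After line 3 (pop 'z' missing, returns default 111): d = {'a': 1, 'c': 23}, y = 111

111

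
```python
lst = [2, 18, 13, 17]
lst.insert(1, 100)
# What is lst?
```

[2, 100, 18, 13, 17]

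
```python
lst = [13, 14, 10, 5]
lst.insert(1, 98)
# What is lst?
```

[13, 98, 14, 10, 5]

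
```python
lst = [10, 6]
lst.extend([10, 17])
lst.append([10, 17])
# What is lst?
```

After line 1: lst = [10, 6]
After line 2 (extend unpacks [10, 17]): lst = [10, 6, 10, 17]
After line 3 (append adds [10, 17] as single element): lst = [10, 6, 10, 17, [10, 17]]

[10, 6, 10, 17, [10, 17]]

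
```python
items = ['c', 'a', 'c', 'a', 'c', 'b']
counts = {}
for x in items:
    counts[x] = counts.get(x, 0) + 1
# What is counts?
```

Initial: counts = {}, items = ['c', 'a', 'c', 'a', 'c', 'b']
See 'c': counts = {'c': 1}
See 'a': counts = {'c': 1, 'a': 1}
See 'c': counts = {'c': 2, 'a': 1}
See 'a': counts = {'c': 2, 'a': 2}
See 'c': counts = {'c': 3, 'a': 2}
See 'b': counts = {'c': 3, 'a': 2, 'b': 1}

{'c': 3, 'a': 2, 'b': 1}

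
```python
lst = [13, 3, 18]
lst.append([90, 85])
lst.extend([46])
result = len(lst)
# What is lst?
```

After line 1: lst = [13, 3, 18]
After line 2 (append adds [90, 85] as single element): lst = [13, 3, 18, [90, 85]]
After line 3 (extend unpacks [46], adds 46): lst = [13, 3, 18, [90, 85], 46]
After line 4: result = len(lst) = 5

[13, 3, 18, [90, 85], 46]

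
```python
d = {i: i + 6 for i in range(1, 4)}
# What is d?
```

{1: 7, 2: 8, 3: 9}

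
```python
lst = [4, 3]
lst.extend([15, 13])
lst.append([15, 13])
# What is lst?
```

After line 1: lst = [4, 3]
After line 2 (extend unpacks [15, 13]): lst = [4, 3, 15, 13]
After line 3 (append adds [15, 13] as single element): lst = [4, 3, 15, 13, [15, 13]]

[4, 3, 15, 13, [15, 13]]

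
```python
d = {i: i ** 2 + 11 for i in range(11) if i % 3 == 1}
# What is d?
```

{1: 12, 4: 27, 7: 60, 10: 111}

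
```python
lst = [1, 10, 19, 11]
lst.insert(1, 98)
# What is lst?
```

[1, 98, 10, 19, 11]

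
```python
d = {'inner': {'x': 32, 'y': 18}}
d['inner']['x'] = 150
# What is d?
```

After line 1: d = {'inner': {'x': 32, 'y': 18}}
After line 2 (inner x overwritten): d = {'inner': {'x': 150, 'y': 18}}

{'inner': {'x': 150, 'y': 18}}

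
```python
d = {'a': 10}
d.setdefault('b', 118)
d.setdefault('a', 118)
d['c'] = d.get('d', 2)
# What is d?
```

After line 1: d = {'a': 10}
After line 2 (setdefault adds 'b'=118): d = {'a': 10, 'b': 118}
After line 3 (setdefault 'a' no-op, already exists): d = {'a': 10, 'b': 118}
After line 4 (get('d', 2) returns default since 'd' not in d): d = {'a': 10, 'b': 118, 'c': 2}

{'a': 10, 'b': 118, 'c': 2}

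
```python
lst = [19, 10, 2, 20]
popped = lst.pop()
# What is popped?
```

20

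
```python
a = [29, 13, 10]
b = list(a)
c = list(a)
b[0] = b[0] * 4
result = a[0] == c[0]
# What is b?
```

After line 1: a = [29, 13, 10]
After line 2 (b = list(a), copy): a = [29, 13, 10], b = [29, 13, 10]
After line 3 (c = list(a) is a copy, new object): c = [29, 13, 10]
After line 4 (b[0] = 29 * 4 = 116; only b mutates (copy)): a = [29, 13, 10], b = [116, 13, 10], c = [29, 13, 10]
After line 5 (a[0] = 29, c[0] = 29; result = True)

[116, 13, 10]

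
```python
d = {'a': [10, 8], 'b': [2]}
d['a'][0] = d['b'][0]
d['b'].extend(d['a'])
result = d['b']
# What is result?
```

After line 1: d = {'a': [10, 8], 'b': [2]}
After line 2 (a[0] = b[0] = 2): d = {'a': [2, 8], 'b': [2]}
After line 3 (b.extend(a) appends [2, 8]): d = {'a': [2, 8], 'b': [2, 2, 8]}
After line 4: result = d['b'] = [2, 2, 8]

[2, 2, 8]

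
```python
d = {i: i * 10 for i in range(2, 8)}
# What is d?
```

{2: 20, 3: 30, 4: 40, 5: 50, 6: 60, 7: 70}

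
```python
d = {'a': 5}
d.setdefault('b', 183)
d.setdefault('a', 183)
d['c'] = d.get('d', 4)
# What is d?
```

After line 1: d = {'a': 5}
After line 2 (setdefault adds 'b'=183): d = {'a': 5, 'b': 183}
After line 3 (setdefault 'a' no-op, already exists): d = {'a': 5, 'b': 183}
After line 4 (get('d', 4) returns default since 'd' not in d): d = {'a': 5, 'b': 183, 'c': 4}

{'a': 5, 'b': 183, 'c': 4}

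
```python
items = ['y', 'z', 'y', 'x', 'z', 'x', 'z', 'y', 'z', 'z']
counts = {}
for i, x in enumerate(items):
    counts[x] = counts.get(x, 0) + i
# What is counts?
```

Initial: counts = {}, items = ['y', 'z', 'y', 'x', 'z', 'x', 'z', 'y', 'z', 'z']
i=0, x='y': counts = {'y': 0}
i=1, x='z': counts = {'y': 0, 'z': 1}
i=2, x='y': counts = {'y': 2, 'z': 1}
i=3, x='x': counts = {'y': 2, 'z': 1, 'x': 3}
i=4, x='z': counts = {'y': 2, 'z': 5, 'x': 3}
i=5, x='x': counts = {'y': 2, 'z': 5, 'x': 8}
i=6, x='z': counts = {'y': 2, 'z': 11, 'x': 8}
i=7, x='y': counts = {'y': 9, 'z': 11, 'x': 8}
i=8, x='z': counts = {'y': 9, 'z': 19, 'x': 8}
i=9, x='z': counts = {'y': 9, 'z': 28, 'x': 8}

{'y': 9, 'z': 28, 'x': 8}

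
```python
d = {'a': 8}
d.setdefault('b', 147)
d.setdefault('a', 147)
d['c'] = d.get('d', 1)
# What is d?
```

After line 1: d = {'a': 8}
After line 2 (setdefault adds 'b'=147): d = {'a': 8, 'b': 147}
After line 3 (setdefault 'a' no-op, already exists): d = {'a': 8, 'b': 147}
After line 4 (get('d', 1) returns default since 'd' not in d): d = {'a': 8, 'b': 147, 'c': 1}

{'a': 8, 'b': 147, 'c': 1}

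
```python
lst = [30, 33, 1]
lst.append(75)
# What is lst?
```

[30, 33, 1, 75]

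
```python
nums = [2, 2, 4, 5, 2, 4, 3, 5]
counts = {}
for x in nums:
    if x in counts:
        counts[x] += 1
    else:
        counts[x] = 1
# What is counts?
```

Initial: counts = {}, nums = [2, 2, 4, 5, 2, 4, 3, 5]
See 2: counts = {2: 1}
See 2: counts = {2: 2}
See 4: counts = {2: 2, 4: 1}
See 5: counts = {2: 2, 4: 1, 5: 1}
See 2: counts = {2: 3, 4: 1, 5: 1}
See 4: counts = {2: 3, 4: 2, 5: 1}
See 3: counts = {2: 3, 4: 2, 5: 1, 3: 1}
See 5: counts = {2: 3, 4: 2, 5: 2, 3: 1}

{2: 3, 4: 2, 5: 2, 3: 1}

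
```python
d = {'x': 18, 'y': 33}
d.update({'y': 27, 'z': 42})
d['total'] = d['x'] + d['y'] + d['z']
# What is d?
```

After line 1: d = {'x': 18, 'y': 33}
After line 2 (y overwritten, z added): d = {'x': 18, 'y': 27, 'z': 42}
After line 3 (total = 18 + 27 + 42 = 87): d = {'x': 18, 'y': 27, 'z': 42, 'total': 87}

{'x': 18, 'y': 27, 'z': 42, 'total': 87}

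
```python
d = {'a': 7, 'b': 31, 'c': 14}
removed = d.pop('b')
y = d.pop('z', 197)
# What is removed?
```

After line 1: d = {'a': 7, 'b': 31, 'c': 14}
After line 2 (pop 'b' returns 31): d = {'a': 7, 'c': 14}, removed = 31
After line 3 (pop 'z' missing, returns default 197): d = {'a': 7, 'c': 14}, y = 197

31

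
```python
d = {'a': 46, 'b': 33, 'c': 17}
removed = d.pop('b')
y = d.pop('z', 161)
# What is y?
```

After line 1: d = {'a': 46, 'b': 33, 'c': 17}
After line 2 (pop 'b' returns 33): d = {'a': 46, 'c': 17}, removed = 33
After line 3 (pop 'z' missing, returns default 161): d = {'a': 46, 'c': 17}, y = 161

161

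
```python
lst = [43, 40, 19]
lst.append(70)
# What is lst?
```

[43, 40, 19, 70]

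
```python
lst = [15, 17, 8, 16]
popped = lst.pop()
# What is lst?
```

[15, 17, 8]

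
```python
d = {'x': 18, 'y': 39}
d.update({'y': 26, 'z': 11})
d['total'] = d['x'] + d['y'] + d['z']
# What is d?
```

After line 1: d = {'x': 18, 'y': 39}
After line 2 (y overwritten, z added): d = {'x': 18, 'y': 26, 'z': 11}
After line 3 (total = 18 + 26 + 11 = 55): d = {'x': 18, 'y': 26, 'z': 11, 'total': 55}

{'x': 18, 'y': 26, 'z': 11, 'total': 55}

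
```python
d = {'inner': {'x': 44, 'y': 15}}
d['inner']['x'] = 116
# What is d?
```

After line 1: d = {'inner': {'x': 44, 'y': 15}}
After line 2 (inner x overwritten): d = {'inner': {'x': 116, 'y': 15}}

{'inner': {'x': 116, 'y': 15}}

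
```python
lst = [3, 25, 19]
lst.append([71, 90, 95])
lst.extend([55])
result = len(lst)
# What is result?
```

After line 1: lst = [3, 25, 19]
After line 2 (append adds [71, 90, 95] as single element): lst = [3, 25, 19, [71, 90, 95]]
After line 3 (extend unpacks [55], adds 55): lst = [3, 25, 19, [71, 90, 95], 55]
After line 4: result = len(lst) = 5

5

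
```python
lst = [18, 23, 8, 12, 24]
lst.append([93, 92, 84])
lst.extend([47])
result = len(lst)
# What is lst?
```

After line 1: lst = [18, 23, 8, 12, 24]
After line 2 (append adds [93, 92, 84] as single element): lst = [18, 23, 8, 12, 24, [93, 92, 84]]
After line 3 (extend unpacks [47], adds 47): lst = [18, 23, 8, 12, 24, [93, 92, 84], 47]
After line 4: result = len(lst) = 7

[18, 23, 8, 12, 24, [93, 92, 84], 47]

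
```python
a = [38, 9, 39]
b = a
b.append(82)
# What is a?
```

After line 1: a = [38, 9, 39]
After line 2 (b = a is an alias, same object): a = [38, 9, 39], b = [38, 9, 39]
After line 3 (b.append mutates the shared list): a = [38, 9, 39, 82], b = [38, 9, 39, 82]

[38, 9, 39, 82]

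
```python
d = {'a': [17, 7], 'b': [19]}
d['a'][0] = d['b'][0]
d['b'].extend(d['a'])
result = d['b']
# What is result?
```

After line 1: d = {'a': [17, 7], 'b': [19]}
After line 2 (a[0] = b[0] = 19): d = {'a': [19, 7], 'b': [19]}
After line 3 (b.extend(a) appends [19, 7]): d = {'a': [19, 7], 'b': [19, 19, 7]}
After line 4: result = d['b'] = [19, 19, 7]

[19, 19, 7]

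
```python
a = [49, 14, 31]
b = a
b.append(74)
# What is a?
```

After line 1: a = [49, 14, 31]
After line 2 (b = a is an alias, same object): a = [49, 14, 31], b = [49, 14, 31]
After line 3 (b.append mutates the shared list): a = [49, 14, 31, 74], b = [49, 14, 31, 74]

[49, 14, 31, 74]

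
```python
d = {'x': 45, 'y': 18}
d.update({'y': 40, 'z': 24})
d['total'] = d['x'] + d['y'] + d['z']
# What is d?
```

After line 1: d = {'x': 45, 'y': 18}
After line 2 (y overwritten, z added): d = {'x': 45, 'y': 40, 'z': 24}
After line 3 (total = 45 + 40 + 24 = 109): d = {'x': 45, 'y': 40, 'z': 24, 'total': 109}

{'x': 45, 'y': 40, 'z': 24, 'total': 109}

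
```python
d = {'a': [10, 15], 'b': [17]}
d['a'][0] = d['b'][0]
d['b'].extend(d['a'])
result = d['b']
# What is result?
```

After line 1: d = {'a': [10, 15], 'b': [17]}
After line 2 (a[0] = b[0] = 17): d = {'a': [17, 15], 'b': [17]}
After line 3 (b.extend(a) appends [17, 15]): d = {'a': [17, 15], 'b': [17, 17, 15]}
After line 4: result = d['b'] = [17, 17, 15]

[17, 17, 15]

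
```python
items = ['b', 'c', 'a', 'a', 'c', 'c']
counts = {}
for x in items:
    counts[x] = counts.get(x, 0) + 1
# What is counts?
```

Initial: counts = {}, items = ['b', 'c', 'a', 'a', 'c', 'c']
See 'b': counts = {'b': 1}
See 'c': counts = {'b': 1, 'c': 1}
See 'a': counts = {'b': 1, 'c': 1, 'a': 1}
See 'a': counts = {'b': 1, 'c': 1, 'a': 2}
See 'c': counts = {'b': 1, 'c': 2, 'a': 2}
See 'c': counts = {'b': 1, 'c': 3, 'a': 2}

{'b': 1, 'c': 3, 'a': 2}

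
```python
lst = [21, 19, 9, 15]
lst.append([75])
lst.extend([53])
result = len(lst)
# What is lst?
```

After line 1: lst = [21, 19, 9, 15]
After line 2 (append adds [75] as single element): lst = [21, 19, 9, 15, [75]]
After line 3 (extend unpacks [53], adds 53): lst = [21, 19, 9, 15, [75], 53]
After line 4: result = len(lst) = 6

[21, 19, 9, 15, [75], 53]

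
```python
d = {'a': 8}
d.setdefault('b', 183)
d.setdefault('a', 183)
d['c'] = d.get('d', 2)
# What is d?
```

After line 1: d = {'a': 8}
After line 2 (setdefault adds 'b'=183): d = {'a': 8, 'b': 183}
After line 3 (setdefault 'a' no-op, already exists): d = {'a': 8, 'b': 183}
After line 4 (get('d', 2) returns default since 'd' not in d): d = {'a': 8, 'b': 183, 'c': 2}

{'a': 8, 'b': 183, 'c': 2}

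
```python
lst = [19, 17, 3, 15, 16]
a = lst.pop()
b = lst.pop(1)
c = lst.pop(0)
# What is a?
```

After line 1: lst = [19, 17, 3, 15, 16]
After line 2 (pop() -> a = 16): lst = [19, 17, 3, 15]
After line 3 (pop(1) -> b = 17): lst = [19, 3, 15]
After line 4 (pop(0) -> c = 19): lst = [3, 15]

16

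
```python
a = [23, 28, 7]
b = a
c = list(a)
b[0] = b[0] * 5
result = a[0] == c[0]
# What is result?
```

After line 1: a = [23, 28, 7]
After line 2 (b = a, alias): a = [23, 28, 7], b = [23, 28, 7]
After line 3 (c = list(a) is a copy, new object): c = [23, 28, 7]
After line 4 (b[0] = 23 * 5 = 115; mutates shared a/b): a = b = [115, 28, 7], c = [23, 28, 7]
After line 5 (a[0] = 115, c[0] = 23; result = False)

False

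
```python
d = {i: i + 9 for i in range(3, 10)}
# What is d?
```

{3: 12, 4: 13, 5: 14, 6: 15, 7: 16, 8: 17, 9: 18}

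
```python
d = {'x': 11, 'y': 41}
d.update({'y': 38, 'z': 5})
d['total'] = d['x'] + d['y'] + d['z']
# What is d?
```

After line 1: d = {'x': 11, 'y': 41}
After line 2 (y overwritten, z added): d = {'x': 11, 'y': 38, 'z': 5}
After line 3 (total = 11 + 38 + 5 = 54): d = {'x': 11, 'y': 38, 'z': 5, 'total': 54}

{'x': 11, 'y': 38, 'z': 5, 'total': 54}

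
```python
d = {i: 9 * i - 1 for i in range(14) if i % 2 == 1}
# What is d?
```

{1: 8, 3: 26, 5: 44, 7: 62, 9: 80, 11: 98, 13: 116}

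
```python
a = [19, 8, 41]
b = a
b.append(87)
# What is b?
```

After line 1: a = [19, 8, 41]
After line 2 (b = a is an alias, same object): a = [19, 8, 41], b = [19, 8, 41]
After line 3 (b.append mutates the shared list): a = [19, 8, 41, 87], b = [19, 8, 41, 87]

[19, 8, 41, 87]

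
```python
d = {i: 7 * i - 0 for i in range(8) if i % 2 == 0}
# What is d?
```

{0: 0, 2: 14, 4: 28, 6: 42}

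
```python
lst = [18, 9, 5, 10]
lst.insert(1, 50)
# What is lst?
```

[18, 50, 9, 5, 10]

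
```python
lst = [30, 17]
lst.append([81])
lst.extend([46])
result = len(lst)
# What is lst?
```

After line 1: lst = [30, 17]
After line 2 (append adds [81] as single element): lst = [30, 17, [81]]
After line 3 (extend unpacks [46], adds 46): lst = [30, 17, [81], 46]
After line 4: result = len(lst) = 4

[30, 17, [81], 46]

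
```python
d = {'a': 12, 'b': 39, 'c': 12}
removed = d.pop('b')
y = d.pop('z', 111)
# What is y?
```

After line 1: d = {'a': 12, 'b': 39, 'c': 12}
After line 2 (pop 'b' returns 39): d = {'a': 12, 'c': 12}, removed = 39
After line 3 (pop 'z' missing, returns default 111): d = {'a': 12, 'c': 12}, y = 111

111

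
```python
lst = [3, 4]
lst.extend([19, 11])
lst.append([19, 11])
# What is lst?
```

After line 1: lst = [3, 4]
After line 2 (extend unpacks [19, 11]): lst = [3, 4, 19, 11]
After line 3 (append adds [19, 11] as single element): lst = [3, 4, 19, 11, [19, 11]]

[3, 4, 19, 11, [19, 11]]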